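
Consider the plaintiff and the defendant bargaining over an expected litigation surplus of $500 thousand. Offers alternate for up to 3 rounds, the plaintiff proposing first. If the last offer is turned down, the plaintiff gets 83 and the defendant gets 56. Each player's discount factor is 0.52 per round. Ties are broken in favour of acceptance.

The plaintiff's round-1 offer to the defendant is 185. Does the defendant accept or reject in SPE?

Round 3 (the plaintiff proposes): the defendant gets 56 if talks fail, so the plaintiff offers 56 and keeps 444.
Round 2 (the defendant proposes): the plaintiff can get 444 next round, worth 0.52 × 444 = 230.88 now. The defendant offers 230.88 and keeps 500 − 230.88 = 269.12.
So by rejecting in round 1, the defendant gets 269.12 next round, worth 0.52 × 269.12 = 139.9424 now.
Offer 185 ≥ 139.9424, so the defendant accepts.

Accept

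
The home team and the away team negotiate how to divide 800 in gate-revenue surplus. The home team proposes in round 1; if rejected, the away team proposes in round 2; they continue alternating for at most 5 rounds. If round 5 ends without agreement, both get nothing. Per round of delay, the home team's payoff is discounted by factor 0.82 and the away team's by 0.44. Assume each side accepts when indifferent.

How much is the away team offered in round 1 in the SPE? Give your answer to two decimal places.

Round 5 (the home team proposes): rejection yields 0 for the away team; the home team offers 0 and keeps 800.
Round 4 (the away team proposes): the home team can get 800 next round, worth 0.82 × 800 = 656 now, so the away team offers 656, keeping 144.
Round 3 (the home team proposes): the away team can get 144 next round, worth 0.44 × 144 = 63.36 now. The home team offers 63.36 and keeps 800 − 63.36 = 736.64.
Round 2 (the away team proposes): the home team can get 736.64 next round, worth 0.82 × 736.64 = 604.0448 now, so the away team offers 604.0448, keeping 195.9552.
Round 1 (the home team proposes): the away team can get 195.9552 next round, worth 0.44 × 195.9552 = 86.220288 now. The home team offers 86.220288 and keeps 800 − 86.220288 = 713.779712.

86.22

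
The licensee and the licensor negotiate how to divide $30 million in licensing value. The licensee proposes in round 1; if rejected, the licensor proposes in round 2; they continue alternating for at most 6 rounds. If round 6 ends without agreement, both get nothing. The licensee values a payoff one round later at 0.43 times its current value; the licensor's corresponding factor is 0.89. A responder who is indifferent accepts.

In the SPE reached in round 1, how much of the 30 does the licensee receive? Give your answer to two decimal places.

Round 6 (the licensor proposes): the licensee will accept anything ≥ 0, so the licensor offers 0 and keeps 30.
Round 5 (the licensee proposes): the licensor can get 30 next round, worth 0.89 × 30 = 26.7 now. The licensee offers 26.7 and keeps 30 − 26.7 = 3.3.
Round 4 (the licensor proposes): the licensee can get 3.3 next round, worth 0.43 × 3.3 = 1.419 now, so the licensor offers 1.419, keeping 28.581.
Round 3 (the licensee proposes): the licensor can get 28.581 next round, worth 0.89 × 28.581 = 25.43709 now; the licensee offers that and keeps 4.56291.
Round 2 (the licensor proposes): the licensee can get 4.56291 next round, worth 0.43 × 4.56291 = 1.9620513 now, so the licensor offers 1.9620513, keeping 28.0379487.
Round 1 (the licensee proposes): the licensor can get 28.0379487 next round, worth 0.89 × 28.0379487 = 24.953774343 now, so the licensee offers 24.953774343, keeping 5.046225657.

5.05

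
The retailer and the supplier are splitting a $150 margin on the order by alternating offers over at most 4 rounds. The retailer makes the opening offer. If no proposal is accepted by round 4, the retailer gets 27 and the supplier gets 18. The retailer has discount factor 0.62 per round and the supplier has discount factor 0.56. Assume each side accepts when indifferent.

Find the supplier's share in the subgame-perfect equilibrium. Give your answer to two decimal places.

55.84

By backward induction:
Round 4 (the supplier proposes): the retailer gets 27 if talks fail, so the supplier offers 27 and keeps 123.
Round 3 (the retailer proposes): the supplier can get 123 next round, worth 0.56 × 123 = 68.88 now, so the retailer offers 68.88, keeping 81.12.
Round 2 (the supplier proposes): the retailer can get 81.12 next round, worth 0.62 × 81.12 = 50.2944 now; the supplier offers that and keeps 99.7056.
Round 1 (the retailer proposes): the supplier can get 99.7056 next round, worth 0.56 × 99.7056 = 55.835136 now; the retailer offers that and keeps 94.164864.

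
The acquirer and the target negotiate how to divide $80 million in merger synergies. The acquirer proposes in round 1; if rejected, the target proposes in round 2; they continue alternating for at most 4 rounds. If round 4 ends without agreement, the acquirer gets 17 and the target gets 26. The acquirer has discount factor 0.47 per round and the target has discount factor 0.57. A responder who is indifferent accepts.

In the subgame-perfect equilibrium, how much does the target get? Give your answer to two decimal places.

33.79

Round 4 (the target proposes): the acquirer gets 17 if talks fail, so the target offers 17 and keeps 63.
Round 3 (the acquirer proposes): the target can get 63 next round, worth 0.57 × 63 = 35.91 now; the acquirer offers that and keeps 44.09.
Round 2 (the target proposes): the acquirer can get 44.09 next round, worth 0.47 × 44.09 = 20.7223 now. The target offers 20.7223 and keeps 80 − 20.7223 = 59.2777.
Round 1 (the acquirer proposes): the target can get 59.2777 next round, worth 0.57 × 59.2777 = 33.788289 now; the acquirer offers that and keeps 46.211711.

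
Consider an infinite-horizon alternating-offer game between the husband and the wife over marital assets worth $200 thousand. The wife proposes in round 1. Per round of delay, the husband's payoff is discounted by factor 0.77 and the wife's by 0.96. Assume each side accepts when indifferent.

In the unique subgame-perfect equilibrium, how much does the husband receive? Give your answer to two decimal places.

23.62

Let x be the wife's share when the wife proposes and y be the husband's share when the husband proposes.
The husband accepts iff offered ≥ 0.77·y, so x = 200 − 0.77y. Symmetrically y = 200 − 0.96x.
Substituting: x = 200 − 0.77(200 − 0.96x), giving x(1 − 0.96·0.77) = 200(1 − 0.77).
So x = 200 × 0.23 / 0.2608 ≈ 176.3804, and the husband receives 200 − x ≈ 23.6196.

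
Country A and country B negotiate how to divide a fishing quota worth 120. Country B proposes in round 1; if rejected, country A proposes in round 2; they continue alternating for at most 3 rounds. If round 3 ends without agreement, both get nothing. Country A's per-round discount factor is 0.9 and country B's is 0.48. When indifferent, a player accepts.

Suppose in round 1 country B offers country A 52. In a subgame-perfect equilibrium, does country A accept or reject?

Round 3 (country B proposes): country A will accept anything ≥ 0, so country B offers 0 and keeps 120.
Round 2 (country A proposes): country B can get 120 next round, worth 0.48 × 120 = 57.6 now, so country A offers 57.6, keeping 62.4.
So by rejecting in round 1, country A gets 62.4 next round, worth 0.9 × 62.4 = 56.16 now.
Offer 52 < 56.16, so country A rejects.

Reject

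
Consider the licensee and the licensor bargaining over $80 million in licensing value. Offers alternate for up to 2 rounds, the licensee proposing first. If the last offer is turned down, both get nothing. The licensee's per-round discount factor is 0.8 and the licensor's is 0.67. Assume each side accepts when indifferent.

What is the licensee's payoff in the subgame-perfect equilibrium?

Round 2 (the licensor proposes): the licensee will accept anything ≥ 0, so the licensor offers 0 and keeps 80.
Round 1 (the licensee proposes): the licensor can get 80 next round, worth 0.67 × 80 = 53.6 now, so the licensee offers 53.6, keeping 26.4.

26.4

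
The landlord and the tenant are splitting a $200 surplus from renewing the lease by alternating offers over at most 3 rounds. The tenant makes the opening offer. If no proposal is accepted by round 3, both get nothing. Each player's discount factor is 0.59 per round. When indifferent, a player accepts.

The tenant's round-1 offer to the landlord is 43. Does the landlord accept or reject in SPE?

Reject

Round 3 (the tenant proposes): rejection yields 0 for the landlord; the tenant offers 0 and keeps 200.
Round 2 (the landlord proposes): the tenant can get 200 next round, worth 0.59 × 200 = 118 now; the landlord offers that and keeps 82.
So by rejecting in round 1, the landlord gets 82 next round, worth 0.59 × 82 = 48.38 now.
Offer 43 < 48.38, so the landlord rejects.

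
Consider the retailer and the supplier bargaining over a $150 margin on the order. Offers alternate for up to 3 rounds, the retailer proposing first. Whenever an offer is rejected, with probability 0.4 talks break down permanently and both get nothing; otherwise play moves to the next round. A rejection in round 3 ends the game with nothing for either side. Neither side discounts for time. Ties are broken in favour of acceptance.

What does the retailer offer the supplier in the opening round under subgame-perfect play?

Round 3 (the retailer proposes): the supplier will accept anything ≥ 0, so the retailer offers 0 and keeps 150.
Round 2 (the supplier proposes): rejecting gives the retailer an expected 0.6 × 150 = 90; the supplier offers that and keeps 60.
Round 1 (the retailer proposes): rejecting gives the supplier an expected 0.6 × 60 = 36. The retailer offers 36 and keeps 150 − 36 = 114.

36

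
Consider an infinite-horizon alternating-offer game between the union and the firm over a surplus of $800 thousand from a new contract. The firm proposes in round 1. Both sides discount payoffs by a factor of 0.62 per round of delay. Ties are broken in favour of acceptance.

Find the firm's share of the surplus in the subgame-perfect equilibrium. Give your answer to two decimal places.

Let x be the firm's share when the firm proposes and y be the union's share when the union proposes.
The union accepts iff offered ≥ 0.62·y, so x = 800 − 0.62y. Symmetrically y = 800 − 0.62x.
Substituting: x = 800 − 0.62(800 − 0.62x), giving x(1 − 0.62·0.62) = 800(1 − 0.62).
So x = 800 × 0.38 / 0.6156 ≈ 493.8272, and the union receives 800 − x ≈ 306.1728.

493.83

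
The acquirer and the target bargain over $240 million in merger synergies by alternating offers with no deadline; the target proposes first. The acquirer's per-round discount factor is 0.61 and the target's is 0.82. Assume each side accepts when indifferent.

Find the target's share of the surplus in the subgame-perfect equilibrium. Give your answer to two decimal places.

187.27

Let x be the target's share when the target proposes and y be the acquirer's share when the acquirer proposes.
The acquirer accepts iff offered ≥ 0.61·y, so x = 240 − 0.61y. Symmetrically y = 240 − 0.82x.
Substituting: x = 240 − 0.61(240 − 0.82x), giving x(1 − 0.82·0.61) = 240(1 − 0.61).
So x = 240 × 0.39 / 0.4998 ≈ 187.2749, and the acquirer receives 240 − x ≈ 52.7251.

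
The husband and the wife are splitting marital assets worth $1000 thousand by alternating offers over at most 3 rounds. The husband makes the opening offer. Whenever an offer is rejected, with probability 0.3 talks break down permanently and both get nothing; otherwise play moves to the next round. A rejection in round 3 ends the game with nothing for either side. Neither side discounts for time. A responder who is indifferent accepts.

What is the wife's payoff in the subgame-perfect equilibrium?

210

Round 3 (the husband proposes): rejection yields 0 for the wife; the husband offers 0 and keeps 1000.
Round 2 (the wife proposes): rejecting gives the husband an expected 0.7 × 1000 = 700, so the wife offers 700, keeping 300.
Round 1 (the husband proposes): rejecting gives the wife an expected 0.7 × 300 = 210; the husband offers that and keeps 790.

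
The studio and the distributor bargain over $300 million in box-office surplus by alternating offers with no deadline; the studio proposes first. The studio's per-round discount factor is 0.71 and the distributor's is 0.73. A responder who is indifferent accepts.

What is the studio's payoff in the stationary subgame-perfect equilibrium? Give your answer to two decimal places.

In a stationary SPE each proposer offers the other exactly their discounted continuation value.
If the studio keeps x when proposing and the distributor keeps y when proposing, then x = 300 − 0.73y and y = 300 − 0.71x.
Solving: x = 300(1 − 0.73) / (1 − 0.71·0.73) = 81 / 0.4817 ≈ 168.1545.
The distributor gets 300 − 168.1545 ≈ 131.8455.

168.15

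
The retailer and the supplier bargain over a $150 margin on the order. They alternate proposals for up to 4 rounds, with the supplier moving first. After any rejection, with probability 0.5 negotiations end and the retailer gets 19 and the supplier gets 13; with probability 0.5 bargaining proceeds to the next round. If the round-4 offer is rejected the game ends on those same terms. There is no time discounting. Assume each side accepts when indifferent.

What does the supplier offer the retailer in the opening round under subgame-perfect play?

63.25

Round 4 (the retailer proposes): the supplier gets 13 if talks fail, so the retailer offers 13 and keeps 137.
Round 3 (the supplier proposes): rejecting gives the retailer an expected 0.5 × 137 + 0.5 × 19 = 78. The supplier offers 78 and keeps 150 − 78 = 72.
Round 2 (the retailer proposes): rejecting gives the supplier an expected 0.5 × 72 + 0.5 × 13 = 42.5, so the retailer offers 42.5, keeping 107.5.
Round 1 (the supplier proposes): rejecting gives the retailer an expected 0.5 × 107.5 + 0.5 × 19 = 63.25. The supplier offers 63.25 and keeps 150 − 63.25 = 86.75.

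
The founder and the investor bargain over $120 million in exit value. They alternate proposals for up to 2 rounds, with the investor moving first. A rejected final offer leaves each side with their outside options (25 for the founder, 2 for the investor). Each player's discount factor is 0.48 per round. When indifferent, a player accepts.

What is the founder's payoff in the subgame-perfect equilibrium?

56.64

By backward induction:
Round 2 (the founder proposes): the investor gets 2 if talks fail, so the founder offers 2 and keeps 118.
Round 1 (the investor proposes): the founder can get 118 next round, worth 0.48 × 118 = 56.64 now, so the investor offers 56.64, keeping 63.36.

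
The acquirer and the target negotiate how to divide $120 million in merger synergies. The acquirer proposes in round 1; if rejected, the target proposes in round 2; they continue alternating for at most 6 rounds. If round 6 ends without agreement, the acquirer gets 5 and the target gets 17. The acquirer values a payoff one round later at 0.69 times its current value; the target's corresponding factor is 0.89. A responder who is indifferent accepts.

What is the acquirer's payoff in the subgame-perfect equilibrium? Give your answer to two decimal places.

27.96

Work backward from the last round.
Round 6 (the target proposes): the acquirer gets 5 if talks fail, so the target offers 5 and keeps 115.
Round 5 (the acquirer proposes): the target can get 115 next round, worth 0.89 × 115 = 102.35 now, so the acquirer offers 102.35, keeping 17.65.
Round 4 (the target proposes): the acquirer can get 17.65 next round, worth 0.69 × 17.65 = 12.1785 now; the target offers that and keeps 107.8215.
Round 3 (the acquirer proposes): the target can get 107.8215 next round, worth 0.89 × 107.8215 = 95.961135 now. The acquirer offers 95.961135 and keeps 120 − 95.961135 = 24.038865.
Round 2 (the target proposes): the acquirer can get 24.038865 next round, worth 0.69 × 24.038865 = 16.58681685 now, so the target offers 16.58681685, keeping 103.41318315.
Round 1 (the acquirer proposes): the target can get 103.41318315 next round, worth 0.89 × 103.41318315 = 92.0377330035 now. The acquirer offers 92.0377330035 and keeps 120 − 92.0377330035 = 27.9622669965.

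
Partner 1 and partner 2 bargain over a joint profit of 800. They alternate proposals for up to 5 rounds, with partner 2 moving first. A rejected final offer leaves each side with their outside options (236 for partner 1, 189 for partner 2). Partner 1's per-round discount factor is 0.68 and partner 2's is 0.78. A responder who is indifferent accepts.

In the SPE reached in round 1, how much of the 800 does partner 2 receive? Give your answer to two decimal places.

Round 5 (partner 2 proposes): partner 1 gets 236 if talks fail, so partner 2 offers 236 and keeps 564.
Round 4 (partner 1 proposes): partner 2 can get 564 next round, worth 0.78 × 564 = 439.92 now; partner 1 offers that and keeps 360.08.
Round 3 (partner 2 proposes): partner 1 can get 360.08 next round, worth 0.68 × 360.08 = 244.8544 now; partner 2 offers that and keeps 555.1456.
Round 2 (partner 1 proposes): partner 2 can get 555.1456 next round, worth 0.78 × 555.1456 = 433.013568 now. Partner 1 offers 433.013568 and keeps 800 − 433.013568 = 366.986432.
Round 1 (partner 2 proposes): partner 1 can get 366.986432 next round, worth 0.68 × 366.986432 = 249.55077376 now. Partner 2 offers 249.55077376 and keeps 800 − 249.55077376 = 550.44922624.

550.45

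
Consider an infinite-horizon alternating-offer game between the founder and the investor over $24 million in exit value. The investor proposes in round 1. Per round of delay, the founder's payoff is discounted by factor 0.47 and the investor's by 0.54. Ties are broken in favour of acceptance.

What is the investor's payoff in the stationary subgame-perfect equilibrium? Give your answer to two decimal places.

When the investor proposes, the founder accepts any offer worth at least 0.47 times what the founder would get by proposing next round; and vice versa.
This gives x = 24 − 0.47y and y = 24 − 0.54x, where x and y are each side's share when it proposes.
Hence (1 − 0.47·0.54)x = 24(1 − 0.47), i.e. 0.7462·x = 12.72.
x ≈ 17.0464; the founder's share is 24 − x ≈ 6.9536.

17.05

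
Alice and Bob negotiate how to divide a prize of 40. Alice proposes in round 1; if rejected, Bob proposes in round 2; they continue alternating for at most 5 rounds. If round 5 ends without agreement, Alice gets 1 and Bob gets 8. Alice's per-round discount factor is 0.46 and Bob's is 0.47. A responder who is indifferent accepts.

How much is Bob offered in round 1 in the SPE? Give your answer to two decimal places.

Work backward from the last round.
Round 5 (Alice proposes): Bob gets 8 if talks fail, so Alice offers 8 and keeps 32.
Round 4 (Bob proposes): Alice can get 32 next round, worth 0.46 × 32 = 14.72 now, so Bob offers 14.72, keeping 25.28.
Round 3 (Alice proposes): Bob can get 25.28 next round, worth 0.47 × 25.28 = 11.8816 now; Alice offers that and keeps 28.1184.
Round 2 (Bob proposes): Alice can get 28.1184 next round, worth 0.46 × 28.1184 = 12.934464 now; Bob offers that and keeps 27.065536.
Round 1 (Alice proposes): Bob can get 27.065536 next round, worth 0.47 × 27.065536 = 12.72080192 now. Alice offers 12.72080192 and keeps 40 − 12.72080192 = 27.27919808.

12.72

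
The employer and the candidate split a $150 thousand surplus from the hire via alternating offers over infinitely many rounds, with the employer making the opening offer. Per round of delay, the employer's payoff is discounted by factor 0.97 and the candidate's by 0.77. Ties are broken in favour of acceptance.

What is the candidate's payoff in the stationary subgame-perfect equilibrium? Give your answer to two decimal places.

13.69

When the employer proposes, the candidate accepts any offer worth at least 0.77 times what the candidate would get by proposing next round; and vice versa.
This gives x = 150 − 0.77y and y = 150 − 0.97x, where x and y are each side's share when it proposes.
Hence (1 − 0.77·0.97)x = 150(1 − 0.77), i.e. 0.2531·x = 34.5.
x ≈ 136.3098; the candidate's share is 150 − x ≈ 13.6902.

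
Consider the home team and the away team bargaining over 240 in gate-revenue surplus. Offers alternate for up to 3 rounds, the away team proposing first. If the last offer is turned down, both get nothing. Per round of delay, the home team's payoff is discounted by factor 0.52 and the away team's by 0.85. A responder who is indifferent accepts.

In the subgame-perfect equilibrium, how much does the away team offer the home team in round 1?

18.72

Round 3 (the away team proposes): the home team will accept anything ≥ 0, so the away team offers 0 and keeps 240.
Round 2 (the home team proposes): the away team can get 240 next round, worth 0.85 × 240 = 204 now, so the home team offers 204, keeping 36.
Round 1 (the away team proposes): the home team can get 36 next round, worth 0.52 × 36 = 18.72 now, so the away team offers 18.72, keeping 221.28.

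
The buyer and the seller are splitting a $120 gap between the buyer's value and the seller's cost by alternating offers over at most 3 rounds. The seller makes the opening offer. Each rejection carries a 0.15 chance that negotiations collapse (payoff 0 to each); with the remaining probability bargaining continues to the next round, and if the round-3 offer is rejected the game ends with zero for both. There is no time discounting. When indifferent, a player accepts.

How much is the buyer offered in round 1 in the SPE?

Round 3 (the seller proposes): rejection yields 0 for the buyer; the seller offers 0 and keeps 120.
Round 2 (the buyer proposes): rejecting gives the seller an expected 0.85 × 120 = 102; the buyer offers that and keeps 18.
Round 1 (the seller proposes): rejecting gives the buyer an expected 0.85 × 18 = 15.3. The seller offers 15.3 and keeps 120 − 15.3 = 104.7.

15.3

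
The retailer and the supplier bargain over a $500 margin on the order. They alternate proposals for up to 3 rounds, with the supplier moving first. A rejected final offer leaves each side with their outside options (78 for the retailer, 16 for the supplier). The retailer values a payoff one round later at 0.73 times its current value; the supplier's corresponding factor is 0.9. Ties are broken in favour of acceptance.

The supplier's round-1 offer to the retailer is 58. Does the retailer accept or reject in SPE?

Round 3 (the supplier proposes): the retailer gets 78 if talks fail, so the supplier offers 78 and keeps 422.
Round 2 (the retailer proposes): the supplier can get 422 next round, worth 0.9 × 422 = 379.8 now, so the retailer offers 379.8, keeping 120.2.
So by rejecting in round 1, the retailer gets 120.2 next round, worth 0.73 × 120.2 = 87.746 now.
Offer 58 < 87.746, so the retailer rejects.

Reject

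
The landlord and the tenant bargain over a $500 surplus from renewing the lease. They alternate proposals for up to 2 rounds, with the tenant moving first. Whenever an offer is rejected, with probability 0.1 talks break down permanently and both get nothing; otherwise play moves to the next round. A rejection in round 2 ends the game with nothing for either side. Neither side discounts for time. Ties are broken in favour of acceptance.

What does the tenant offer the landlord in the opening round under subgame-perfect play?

450

Round 2 (the landlord proposes): rejection yields 0 for the tenant; the landlord offers 0 and keeps 500.
Round 1 (the tenant proposes): rejecting gives the landlord an expected 0.9 × 500 = 450, so the tenant offers 450, keeping 50.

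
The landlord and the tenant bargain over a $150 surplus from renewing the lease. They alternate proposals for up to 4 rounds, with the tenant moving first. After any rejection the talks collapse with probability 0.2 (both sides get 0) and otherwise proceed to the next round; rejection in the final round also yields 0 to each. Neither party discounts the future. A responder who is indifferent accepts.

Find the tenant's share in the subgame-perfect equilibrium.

Round 4 (the landlord proposes): rejection yields 0 for the tenant; the landlord offers 0 and keeps 150.
Round 3 (the tenant proposes): rejecting gives the landlord an expected 0.8 × 150 = 120, so the tenant offers 120, keeping 30.
Round 2 (the landlord proposes): rejecting gives the tenant an expected 0.8 × 30 = 24, so the landlord offers 24, keeping 126.
Round 1 (the tenant proposes): rejecting gives the landlord an expected 0.8 × 126 = 100.8; the tenant offers that and keeps 49.2.

49.2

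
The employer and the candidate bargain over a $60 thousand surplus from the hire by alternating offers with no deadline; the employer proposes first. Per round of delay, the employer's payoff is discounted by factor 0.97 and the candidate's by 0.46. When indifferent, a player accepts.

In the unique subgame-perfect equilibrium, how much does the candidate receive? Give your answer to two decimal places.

Let x be the employer's share when the employer proposes and y be the candidate's share when the candidate proposes.
The candidate accepts iff offered ≥ 0.46·y, so x = 60 − 0.46y. Symmetrically y = 60 − 0.97x.
Substituting: x = 60 − 0.46(60 − 0.97x), giving x(1 − 0.97·0.46) = 60(1 − 0.46).
So x = 60 × 0.54 / 0.5538 ≈ 58.5049, and the candidate receives 60 − x ≈ 1.4951.

1.50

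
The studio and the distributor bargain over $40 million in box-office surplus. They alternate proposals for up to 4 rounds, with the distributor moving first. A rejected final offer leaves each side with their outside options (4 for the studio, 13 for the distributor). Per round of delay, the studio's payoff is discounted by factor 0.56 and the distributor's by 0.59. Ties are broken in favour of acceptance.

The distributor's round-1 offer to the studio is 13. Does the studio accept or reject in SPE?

Reject

Work out the studio's continuation value if the offer is rejected.
Round 4 (the studio proposes): the distributor gets 13 if talks fail, so the studio offers 13 and keeps 27.
Round 3 (the distributor proposes): the studio can get 27 next round, worth 0.56 × 27 = 15.12 now, so the distributor offers 15.12, keeping 24.88.
Round 2 (the studio proposes): the distributor can get 24.88 next round, worth 0.59 × 24.88 = 14.6792 now, so the studio offers 14.6792, keeping 25.3208.
So by rejecting in round 1, the studio gets 25.3208 next round, worth 0.56 × 25.3208 = 14.179648 now.
Offer 13 < 14.179648, so the studio rejects.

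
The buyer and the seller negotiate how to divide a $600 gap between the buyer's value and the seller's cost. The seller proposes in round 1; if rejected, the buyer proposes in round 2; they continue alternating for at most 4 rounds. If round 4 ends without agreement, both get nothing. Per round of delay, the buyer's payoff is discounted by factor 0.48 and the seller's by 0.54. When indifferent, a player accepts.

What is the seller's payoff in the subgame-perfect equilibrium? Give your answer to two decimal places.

392.87

By backward induction:
Round 4 (the buyer proposes): the seller will accept anything ≥ 0, so the buyer offers 0 and keeps 600.
Round 3 (the seller proposes): the buyer can get 600 next round, worth 0.48 × 600 = 288 now; the seller offers that and keeps 312.
Round 2 (the buyer proposes): the seller can get 312 next round, worth 0.54 × 312 = 168.48 now; the buyer offers that and keeps 431.52.
Round 1 (the seller proposes): the buyer can get 431.52 next round, worth 0.48 × 431.52 = 207.1296 now, so the seller offers 207.1296, keeping 392.8704.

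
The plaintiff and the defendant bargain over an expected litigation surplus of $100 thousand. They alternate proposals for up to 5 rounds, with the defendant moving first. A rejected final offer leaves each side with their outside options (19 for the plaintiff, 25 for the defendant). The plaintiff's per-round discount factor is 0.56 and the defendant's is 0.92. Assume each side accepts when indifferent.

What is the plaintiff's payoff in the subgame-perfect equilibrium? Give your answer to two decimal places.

Round 5 (the defendant proposes): the plaintiff gets 19 if talks fail, so the defendant offers 19 and keeps 81.
Round 4 (the plaintiff proposes): the defendant can get 81 next round, worth 0.92 × 81 = 74.52 now. The plaintiff offers 74.52 and keeps 100 − 74.52 = 25.48.
Round 3 (the defendant proposes): the plaintiff can get 25.48 next round, worth 0.56 × 25.48 = 14.2688 now, so the defendant offers 14.2688, keeping 85.7312.
Round 2 (the plaintiff proposes): the defendant can get 85.7312 next round, worth 0.92 × 85.7312 = 78.872704 now, so the plaintiff offers 78.872704, keeping 21.127296.
Round 1 (the defendant proposes): the plaintiff can get 21.127296 next round, worth 0.56 × 21.127296 = 11.83128576 now. The defendant offers 11.83128576 and keeps 100 − 11.83128576 = 88.16871424.

11.83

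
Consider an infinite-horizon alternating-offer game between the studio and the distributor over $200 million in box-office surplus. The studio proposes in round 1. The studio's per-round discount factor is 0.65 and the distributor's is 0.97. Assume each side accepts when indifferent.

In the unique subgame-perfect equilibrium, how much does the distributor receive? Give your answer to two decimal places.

183.76

Let x be the studio's share when the studio proposes and y be the distributor's share when the distributor proposes.
The distributor accepts iff offered ≥ 0.97·y, so x = 200 − 0.97y. Symmetrically y = 200 − 0.65x.
Substituting: x = 200 − 0.97(200 − 0.65x), giving x(1 − 0.65·0.97) = 200(1 − 0.97).
So x = 200 × 0.03 / 0.3695 ≈ 16.2382, and the distributor receives 200 − x ≈ 183.7618.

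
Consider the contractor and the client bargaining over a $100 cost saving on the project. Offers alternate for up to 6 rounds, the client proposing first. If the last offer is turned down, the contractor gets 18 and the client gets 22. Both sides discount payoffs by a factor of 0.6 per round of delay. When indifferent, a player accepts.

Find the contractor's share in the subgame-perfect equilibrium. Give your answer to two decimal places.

Round 6 (the contractor proposes): the client gets 22 if talks fail, so the contractor offers 22 and keeps 78.
Round 5 (the client proposes): the contractor can get 78 next round, worth 0.6 × 78 = 46.8 now, so the client offers 46.8, keeping 53.2.
Round 4 (the contractor proposes): the client can get 53.2 next round, worth 0.6 × 53.2 = 31.92 now; the contractor offers that and keeps 68.08.
Round 3 (the client proposes): the contractor can get 68.08 next round, worth 0.6 × 68.08 = 40.848 now; the client offers that and keeps 59.152.
Round 2 (the contractor proposes): the client can get 59.152 next round, worth 0.6 × 59.152 = 35.4912 now; the contractor offers that and keeps 64.5088.
Round 1 (the client proposes): the contractor can get 64.5088 next round, worth 0.6 × 64.5088 = 38.70528 now. The client offers 38.70528 and keeps 100 − 38.70528 = 61.29472.

38.71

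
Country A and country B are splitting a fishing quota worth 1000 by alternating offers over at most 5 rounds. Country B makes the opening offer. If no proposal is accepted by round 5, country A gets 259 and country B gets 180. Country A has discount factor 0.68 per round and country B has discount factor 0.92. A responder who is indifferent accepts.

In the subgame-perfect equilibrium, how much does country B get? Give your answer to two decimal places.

810.20

Round 5 (country B proposes): country A gets 259 if talks fail, so country B offers 259 and keeps 741.
Round 4 (country A proposes): country B can get 741 next round, worth 0.92 × 741 = 681.72 now, so country A offers 681.72, keeping 318.28.
Round 3 (country B proposes): country A can get 318.28 next round, worth 0.68 × 318.28 = 216.4304 now, so country B offers 216.4304, keeping 783.5696.
Round 2 (country A proposes): country B can get 783.5696 next round, worth 0.92 × 783.5696 = 720.884032 now, so country A offers 720.884032, keeping 279.115968.
Round 1 (country B proposes): country A can get 279.115968 next round, worth 0.68 × 279.115968 = 189.79885824 now. Country B offers 189.79885824 and keeps 1000 − 189.79885824 = 810.20114176.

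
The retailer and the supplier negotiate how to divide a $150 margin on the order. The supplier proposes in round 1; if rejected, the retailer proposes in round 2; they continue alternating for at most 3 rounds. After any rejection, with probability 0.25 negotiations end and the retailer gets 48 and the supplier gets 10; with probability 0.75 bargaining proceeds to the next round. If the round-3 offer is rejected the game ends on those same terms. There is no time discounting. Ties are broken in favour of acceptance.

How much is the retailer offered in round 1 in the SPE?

By backward induction:
Round 3 (the supplier proposes): the retailer gets 48 if talks fail, so the supplier offers 48 and keeps 102.
Round 2 (the retailer proposes): rejecting gives the supplier an expected 0.75 × 102 + 0.25 × 10 = 79, so the retailer offers 79, keeping 71.
Round 1 (the supplier proposes): rejecting gives the retailer an expected 0.75 × 71 + 0.25 × 48 = 65.25; the supplier offers that and keeps 84.75.

65.25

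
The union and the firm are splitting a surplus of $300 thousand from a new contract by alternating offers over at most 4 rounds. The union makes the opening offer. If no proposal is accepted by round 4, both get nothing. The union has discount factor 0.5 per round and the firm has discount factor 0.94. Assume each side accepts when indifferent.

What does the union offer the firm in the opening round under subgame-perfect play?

273.54

Round 4 (the firm proposes): rejection yields 0 for the union; the firm offers 0 and keeps 300.
Round 3 (the union proposes): the firm can get 300 next round, worth 0.94 × 300 = 282 now, so the union offers 282, keeping 18.
Round 2 (the firm proposes): the union can get 18 next round, worth 0.5 × 18 = 9 now; the firm offers that and keeps 291.
Round 1 (the union proposes): the firm can get 291 next round, worth 0.94 × 291 = 273.54 now; the union offers that and keeps 26.46.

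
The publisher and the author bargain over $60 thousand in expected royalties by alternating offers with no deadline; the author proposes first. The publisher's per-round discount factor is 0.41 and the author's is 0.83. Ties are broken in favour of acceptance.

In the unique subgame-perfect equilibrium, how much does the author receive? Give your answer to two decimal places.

53.66

Let x be the author's share when the author proposes and y be the publisher's share when the publisher proposes.
The publisher accepts iff offered ≥ 0.41·y, so x = 60 − 0.41y. Symmetrically y = 60 − 0.83x.
Substituting: x = 60 − 0.41(60 − 0.83x), giving x(1 − 0.83·0.41) = 60(1 − 0.41).
So x = 60 × 0.59 / 0.6597 ≈ 53.6608, and the publisher receives 60 − x ≈ 6.3392.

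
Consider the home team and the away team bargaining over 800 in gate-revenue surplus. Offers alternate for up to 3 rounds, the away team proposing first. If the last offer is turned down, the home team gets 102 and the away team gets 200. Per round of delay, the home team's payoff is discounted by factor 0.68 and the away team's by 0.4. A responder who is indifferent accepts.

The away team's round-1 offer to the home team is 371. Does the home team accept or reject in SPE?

Accept

Work out the home team's continuation value if the offer is rejected.
Round 3 (the away team proposes): the home team gets 102 if talks fail, so the away team offers 102 and keeps 698.
Round 2 (the home team proposes): the away team can get 698 next round, worth 0.4 × 698 = 279.2 now, so the home team offers 279.2, keeping 520.8.
So by rejecting in round 1, the home team gets 520.8 next round, worth 0.68 × 520.8 = 354.144 now.
Offer 371 ≥ 354.144, so the home team accepts.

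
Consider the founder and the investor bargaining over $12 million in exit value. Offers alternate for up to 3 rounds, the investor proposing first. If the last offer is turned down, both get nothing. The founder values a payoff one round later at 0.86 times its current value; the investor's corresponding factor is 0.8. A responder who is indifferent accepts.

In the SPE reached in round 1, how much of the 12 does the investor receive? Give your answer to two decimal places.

9.94

By backward induction:
Round 3 (the investor proposes): rejection yields 0 for the founder; the investor offers 0 and keeps 12.
Round 2 (the founder proposes): the investor can get 12 next round, worth 0.8 × 12 = 9.6 now, so the founder offers 9.6, keeping 2.4.
Round 1 (the investor proposes): the founder can get 2.4 next round, worth 0.86 × 2.4 = 2.064 now; the investor offers that and keeps 9.936.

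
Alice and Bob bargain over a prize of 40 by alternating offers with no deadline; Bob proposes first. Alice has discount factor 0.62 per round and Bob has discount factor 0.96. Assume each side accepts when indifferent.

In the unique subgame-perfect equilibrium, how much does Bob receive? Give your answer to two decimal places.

37.55

When Bob proposes, Alice accepts any offer worth at least 0.62 times what Alice would get by proposing next round; and vice versa.
This gives x = 40 − 0.62y and y = 40 − 0.96x, where x and y are each side's share when it proposes.
Hence (1 − 0.62·0.96)x = 40(1 − 0.62), i.e. 0.4048·x = 15.2.
x ≈ 37.5494; Alice's share is 40 − x ≈ 2.4506.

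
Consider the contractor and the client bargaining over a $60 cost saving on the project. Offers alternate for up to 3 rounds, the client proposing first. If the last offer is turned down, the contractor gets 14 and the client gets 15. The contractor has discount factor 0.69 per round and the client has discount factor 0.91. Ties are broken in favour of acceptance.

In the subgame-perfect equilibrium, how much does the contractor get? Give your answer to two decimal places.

12.52

By backward induction:
Round 3 (the client proposes): the contractor gets 14 if talks fail, so the client offers 14 and keeps 46.
Round 2 (the contractor proposes): the client can get 46 next round, worth 0.91 × 46 = 41.86 now; the contractor offers that and keeps 18.14.
Round 1 (the client proposes): the contractor can get 18.14 next round, worth 0.69 × 18.14 = 12.5166 now. The client offers 12.5166 and keeps 60 − 12.5166 = 47.4834.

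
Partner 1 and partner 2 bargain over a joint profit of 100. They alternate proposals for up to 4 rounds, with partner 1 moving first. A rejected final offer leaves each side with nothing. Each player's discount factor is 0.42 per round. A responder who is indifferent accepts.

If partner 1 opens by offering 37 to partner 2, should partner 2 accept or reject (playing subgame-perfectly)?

Round 4 (partner 2 proposes): partner 1 will accept anything ≥ 0, so partner 2 offers 0 and keeps 100.
Round 3 (partner 1 proposes): partner 2 can get 100 next round, worth 0.42 × 100 = 42 now, so partner 1 offers 42, keeping 58.
Round 2 (partner 2 proposes): partner 1 can get 58 next round, worth 0.42 × 58 = 24.36 now, so partner 2 offers 24.36, keeping 75.64.
So by rejecting in round 1, partner 2 gets 75.64 next round, worth 0.42 × 75.64 = 31.7688 now.
Offer 37 ≥ 31.7688, so partner 2 accepts.

Accept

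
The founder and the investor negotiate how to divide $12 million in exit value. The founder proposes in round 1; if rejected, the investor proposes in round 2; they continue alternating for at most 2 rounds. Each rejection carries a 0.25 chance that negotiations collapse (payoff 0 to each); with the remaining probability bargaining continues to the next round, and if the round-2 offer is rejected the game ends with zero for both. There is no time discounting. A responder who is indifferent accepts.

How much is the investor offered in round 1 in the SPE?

By backward induction:
Round 2 (the investor proposes): the founder will accept anything ≥ 0, so the investor offers 0 and keeps 12.
Round 1 (the founder proposes): rejecting gives the investor an expected 0.75 × 12 = 9. The founder offers 9 and keeps 12 − 9 = 3.

9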